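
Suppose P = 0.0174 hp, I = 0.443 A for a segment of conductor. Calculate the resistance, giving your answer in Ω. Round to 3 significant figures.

Rearranging: R = P/I².
P = 0.0174 hp = 12.98 W; I = 0.443 A.
R = 66.12 Ω

66.1 Ω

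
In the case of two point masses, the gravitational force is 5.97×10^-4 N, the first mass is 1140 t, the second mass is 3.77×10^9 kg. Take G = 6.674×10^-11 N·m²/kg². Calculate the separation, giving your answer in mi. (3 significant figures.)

13.6 mi

From Newton's law of gravitation: r = √(G·m₁m₂/F).
F = 5.97×10^-4 N; m₁ = 1140 t = 1.140×10^6 kg; m₂ = 3.77×10^9 kg; G = 6.674×10^-11 N·m²/kg².
r = 21919 m
21919 m × (1 mi / 1609 m) = 13.62 mi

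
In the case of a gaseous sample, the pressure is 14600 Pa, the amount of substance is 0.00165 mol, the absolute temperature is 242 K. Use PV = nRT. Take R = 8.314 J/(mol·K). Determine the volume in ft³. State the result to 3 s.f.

Rearranging: V = nRT/P.
P = 14600 Pa; n = 0.00165 mol; T = 242 K; R = 8.314 J/(mol·K).
V = 2.274×10^-4 m³
2.274×10^-4 m³ × (1 ft³ / 0.02832 m³) = 0.008030 ft³

0.00803 ft³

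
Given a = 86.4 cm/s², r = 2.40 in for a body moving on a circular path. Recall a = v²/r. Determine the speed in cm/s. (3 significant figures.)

22.9 cm/s

Rearranging a = v²/r for v: v = √(a·r).
a = 86.4 cm/s² = 0.8640 m/s²; r = 2.40 in = 0.06096 m.
v = 0.2295 m/s
0.2295 m/s × (1 cm/s / 0.01000 m/s) = 22.95 cm/s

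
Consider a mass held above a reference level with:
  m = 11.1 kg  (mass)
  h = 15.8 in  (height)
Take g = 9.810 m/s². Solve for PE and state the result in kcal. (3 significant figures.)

PE is given directly by: PE = mgh.
m = 11.1 kg; h = 15.8 in = 0.4013 m; g = 9.810 m/s².
PE = 43.70 J  (the unit combination reduces to kg·m²/s² = J)
43.70 J × (1 kcal / 4184 J) = 0.01044 kcal

0.0104 kcal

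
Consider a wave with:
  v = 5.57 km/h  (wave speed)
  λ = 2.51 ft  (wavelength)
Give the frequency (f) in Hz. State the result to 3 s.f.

2.02 Hz

Solving v = f·λ for f: f = v/λ.
v = 5.57 km/h = 1.547 m/s; λ = 2.51 ft = 0.7650 m.
f = 2.022 Hz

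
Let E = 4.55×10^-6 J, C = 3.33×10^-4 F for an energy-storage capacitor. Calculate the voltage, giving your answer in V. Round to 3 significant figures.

Solving E = ½C·V² for V: V = √(2E/C).
E = 4.55×10^-6 J; C = 3.33×10^-4 F.
V = 0.1653 V

0.165 V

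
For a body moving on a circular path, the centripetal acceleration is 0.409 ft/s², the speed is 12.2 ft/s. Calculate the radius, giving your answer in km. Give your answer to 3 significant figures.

Rearranging: r = v²/a.
a = 0.409 ft/s² = 0.1247 m/s²; v = 12.2 ft/s = 3.719 m/s.
r = 110.9 m
110.9 m × (1 km / 1000 m) = 0.1109 km

0.111 km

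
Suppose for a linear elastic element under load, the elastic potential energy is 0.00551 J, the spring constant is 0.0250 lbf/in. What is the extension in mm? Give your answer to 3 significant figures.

Rearranging: x = √(2U/k).
U = 0.00551 J; k = 0.0250 lbf/in = 4.378 N/m.
x = 0.05017 m
0.05017 m × (1 mm / 0.001000 m) = 50.17 mm

50.2 mm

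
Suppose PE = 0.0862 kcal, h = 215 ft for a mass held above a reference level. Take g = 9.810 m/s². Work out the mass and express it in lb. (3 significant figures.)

1.24 lb

Solving PE = m·g·h for m: m = PE/(g·h).
PE = 0.0862 kcal = 360.7 J; h = 215 ft = 65.53 m; g = 9.810 m/s².
m = 0.5610 kg
0.5610 kg × (1 lb / 0.4536 kg) = 1.237 lb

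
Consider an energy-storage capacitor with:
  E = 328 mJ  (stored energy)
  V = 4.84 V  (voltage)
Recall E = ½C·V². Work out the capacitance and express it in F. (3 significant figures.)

Rearranging E = ½C·V² for C: C = 2E/V².
E = 328 mJ = 0.3280 J; V = 4.84 V.
C = 0.02800 F

0.0280 F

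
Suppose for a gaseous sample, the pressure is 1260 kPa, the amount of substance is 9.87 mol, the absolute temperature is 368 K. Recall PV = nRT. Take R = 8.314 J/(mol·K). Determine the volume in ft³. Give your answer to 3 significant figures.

Rearranging PV = nRT for V: V = nRT/P.
P = 1260 kPa = 1.260×10^6 Pa; n = 9.87 mol; T = 368 K; R = 8.314 J/(mol·K).
V = 0.02397 m³
0.02397 m³ × (1 ft³ / 0.02832 m³) = 0.8464 ft³

0.846 ft³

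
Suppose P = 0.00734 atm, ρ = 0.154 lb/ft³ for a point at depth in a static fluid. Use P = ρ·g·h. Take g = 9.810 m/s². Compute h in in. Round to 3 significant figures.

1210 in

Rearranging P = ρ·g·h for h: h = P/(ρ·g).
P = 0.00734 atm = 743.7 Pa; ρ = 0.154 lb/ft³ = 2.467 kg/m³; g = 9.810 m/s².
h = 30.73 m
30.73 m × (1 in / 0.02540 m) = 1210 in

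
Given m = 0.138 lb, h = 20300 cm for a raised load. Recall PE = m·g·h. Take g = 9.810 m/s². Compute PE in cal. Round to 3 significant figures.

29.8 cal

Directly: PE = mgh.
m = 0.138 lb = 0.06260 kg; h = 20300 cm = 203.0 m; g = 9.810 m/s².
PE = 124.7 J  (the unit combination reduces to kg·m²/s² = J)
124.7 J × (1 cal / 4.184 J) = 29.79 cal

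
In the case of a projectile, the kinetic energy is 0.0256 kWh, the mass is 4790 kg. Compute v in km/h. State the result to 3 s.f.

Rearranging: v = √(2·KE/m).
KE = 0.0256 kWh = 92160 J; m = 4790 kg.
v = 6.203 m/s
6.203 m/s × (1 km/h / 0.2778 m/s) = 22.33 km/h

22.3 km/h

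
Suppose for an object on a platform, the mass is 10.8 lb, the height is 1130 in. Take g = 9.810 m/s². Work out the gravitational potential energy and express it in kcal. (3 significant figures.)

PE is given directly by: PE = mgh.
m = 10.8 lb = 4.899 kg; h = 1130 in = 28.70 m; g = 9.810 m/s².
PE = 1379 J  (the unit combination reduces to kg·m²/s² = J)
1379 J × (1 kcal / 4184 J) = 0.3297 kcal

0.330 kcal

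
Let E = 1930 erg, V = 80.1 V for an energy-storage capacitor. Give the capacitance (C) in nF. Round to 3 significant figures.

Rearranging: C = 2E/V².
E = 1930 erg = 1.930×10^-4 J; V = 80.1 V.
C = 6.016×10^-8 F
6.016×10^-8 F × (1 nF / 1.000×10^-9 F) = 60.16 nF

60.2 nF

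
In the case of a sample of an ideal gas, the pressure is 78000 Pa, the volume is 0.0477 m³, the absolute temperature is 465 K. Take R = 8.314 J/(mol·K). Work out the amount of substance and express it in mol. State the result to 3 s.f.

From the ideal-gas law: n = PV/(RT).
P = 78000 Pa; V = 0.0477 m³; T = 465 K; R = 8.314 J/(mol·K).
n = 0.9624 mol

0.962 mol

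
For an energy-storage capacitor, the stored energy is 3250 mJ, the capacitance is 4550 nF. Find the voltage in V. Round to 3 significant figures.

1200 V

Rearranging: V = √(2E/C).
E = 3250 mJ = 3.250 J; C = 4550 nF = 4.550×10^-6 F.
V = 1195 V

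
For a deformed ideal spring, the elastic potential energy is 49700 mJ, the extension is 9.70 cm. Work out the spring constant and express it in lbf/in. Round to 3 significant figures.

Rearranging U = ½k·x² for k: k = 2U/x².
U = 49700 mJ = 49.70 J; x = 9.70 cm = 0.09700 m.
k = 10564 N/m
10564 N/m × (1 lbf/in / 175.1 N/m) = 60.32 lbf/in

60.3 lbf/in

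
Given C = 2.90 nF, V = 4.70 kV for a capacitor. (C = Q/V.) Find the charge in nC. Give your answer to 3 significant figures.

Rearranging: Q = CV.
C = 2.90 nF = 2.900×10^-9 F; V = 4.70 kV = 4700 V.
Q = 1.363×10^-5 C  (the unit combination reduces to A·s = C)
1.363×10^-5 C × (1 nC / 1.000×10^-9 C) = 13630 nC

13600 nC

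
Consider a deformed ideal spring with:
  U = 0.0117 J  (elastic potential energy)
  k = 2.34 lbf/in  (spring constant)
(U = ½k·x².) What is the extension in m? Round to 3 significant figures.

0.00756 m

Solving U = ½k·x² for x: x = √(2U/k).
U = 0.0117 J; k = 2.34 lbf/in = 409.8 N/m.
x = 0.007557 m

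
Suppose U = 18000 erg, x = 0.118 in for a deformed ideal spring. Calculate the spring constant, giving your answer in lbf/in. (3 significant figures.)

2.29 lbf/in

Rearranging: k = 2U/x².
U = 18000 erg = 0.001800 J; x = 0.118 in = 0.002997 m.
k = 400.7 N/m
400.7 N/m × (1 lbf/in / 175.1 N/m) = 2.288 lbf/in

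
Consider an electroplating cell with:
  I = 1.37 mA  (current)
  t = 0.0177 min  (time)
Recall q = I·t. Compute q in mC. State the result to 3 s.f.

1.45 mC

q is given directly by: q = It.
I = 1.37 mA = 0.001370 A; t = 0.0177 min = 1.062 s.
q = 0.001455 C
0.001455 C × (1 mC / 0.001000 C) = 1.455 mC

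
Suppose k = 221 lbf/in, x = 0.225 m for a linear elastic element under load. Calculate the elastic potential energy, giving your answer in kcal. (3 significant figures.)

0.234 kcal

Directly: U = ½kx².
k = 221 lbf/in = 38703 N/m; x = 0.225 m.
U = 979.7 J
979.7 J × (1 kcal / 4184 J) = 0.2341 kcal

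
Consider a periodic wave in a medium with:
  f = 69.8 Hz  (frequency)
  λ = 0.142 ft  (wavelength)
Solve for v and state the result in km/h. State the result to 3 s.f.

Directly: v = fλ.
f = 69.8 Hz; λ = 0.142 ft = 0.04328 m.
v = 3.021 m/s
3.021 m/s × (1 km/h / 0.2778 m/s) = 10.88 km/h

10.9 km/h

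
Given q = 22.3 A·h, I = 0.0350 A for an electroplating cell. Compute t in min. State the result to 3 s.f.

38200 min

Rearranging: t = q/I.
q = 22.3 A·h = 80280 C; I = 0.0350 A.
t = 2.294×10^6 s
2.294×10^6 s × (1 min / 60.00 s) = 38229 min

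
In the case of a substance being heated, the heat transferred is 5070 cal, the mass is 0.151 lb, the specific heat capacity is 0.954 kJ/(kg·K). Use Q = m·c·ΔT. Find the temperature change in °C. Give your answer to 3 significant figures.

325 °C

Rearranging Q = m·c·ΔT for ΔT: ΔT = Q/(m·c).
Q = 5070 cal = 21213 J; m = 0.151 lb = 0.06849 kg; c = 0.954 kJ/(kg·K) = 954.0 J/(kg·K).
ΔT = 324.6 K
Since 1 °C = 1 K, 324.6 °C.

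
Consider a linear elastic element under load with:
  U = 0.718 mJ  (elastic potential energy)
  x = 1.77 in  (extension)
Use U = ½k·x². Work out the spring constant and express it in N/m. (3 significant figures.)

0.710 N/m

Solving U = ½k·x² for k: k = 2U/x².
U = 0.718 mJ = 7.180×10^-4 J; x = 1.77 in = 0.04496 m.
k = 0.7105 N/m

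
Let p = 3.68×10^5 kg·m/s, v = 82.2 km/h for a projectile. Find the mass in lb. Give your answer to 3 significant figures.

Rearranging p = m·v for m: m = p/v.
p = 3.68×10^5 kg·m/s; v = 82.2 km/h = 22.83 m/s.
m = 16117 kg
16117 kg × (1 lb / 0.4536 kg) = 35531 lb

35500 lb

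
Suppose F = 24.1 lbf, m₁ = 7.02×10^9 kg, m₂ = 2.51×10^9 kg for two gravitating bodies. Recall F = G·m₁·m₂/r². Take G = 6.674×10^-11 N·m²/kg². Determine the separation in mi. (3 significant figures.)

2.06 mi

Rearranging: r = √(G·m₁m₂/F).
F = 24.1 lbf = 107.2 N; m₁ = 7.02×10^9 kg; m₂ = 2.51×10^9 kg; G = 6.674×10^-11 N·m²/kg².
r = 3312 m
3312 m × (1 mi / 1609 m) = 2.058 mi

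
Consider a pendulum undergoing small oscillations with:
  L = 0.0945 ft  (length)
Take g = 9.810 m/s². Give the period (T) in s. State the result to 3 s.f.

0.340 s

T is given directly by: T = 2π√(L/g).
L = 0.0945 ft = 0.02880 m; g = 9.810 m/s².
T = 0.3405 s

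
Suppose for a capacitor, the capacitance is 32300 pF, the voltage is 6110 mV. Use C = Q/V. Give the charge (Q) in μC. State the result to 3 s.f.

0.197 μC

Rearranging: Q = CV.
C = 32300 pF = 3.230×10^-8 F; V = 6110 mV = 6.110 V.
Q = 1.974×10^-7 C  (the unit combination reduces to A·s = C)
1.974×10^-7 C × (1 μC / 1.000×10^-6 C) = 0.1974 μC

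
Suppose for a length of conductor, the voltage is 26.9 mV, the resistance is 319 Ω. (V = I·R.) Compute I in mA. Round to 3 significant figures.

0.0843 mA

From Ohm's law: I = V/R.
V = 26.9 mV = 0.02690 V; R = 319 Ω.
I = 8.433×10^-5 A
8.433×10^-5 A × (1 mA / 0.001000 A) = 0.08433 mA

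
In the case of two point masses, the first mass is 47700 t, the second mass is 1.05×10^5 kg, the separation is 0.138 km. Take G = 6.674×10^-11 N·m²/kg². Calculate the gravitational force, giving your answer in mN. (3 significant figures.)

17.6 mN

From Newton's law of gravitation: F = Gm₁m₂/r².
m₁ = 47700 t = 4.770×10^7 kg; m₂ = 1.05×10^5 kg; r = 0.138 km = 138.0 m; G = 6.674×10^-11 N·m²/kg².
F = 0.01755 N  (the unit combination reduces to kg·m/s² = N)
0.01755 N × (1 mN / 0.001000 N) = 17.55 mN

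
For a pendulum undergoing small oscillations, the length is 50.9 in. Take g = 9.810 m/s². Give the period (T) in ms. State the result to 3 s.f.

T is given directly by: T = 2π√(L/g).
L = 50.9 in = 1.293 m; g = 9.810 m/s².
T = 2.281 s
2.281 s × (1 ms / 0.001000 s) = 2281 ms

2280 ms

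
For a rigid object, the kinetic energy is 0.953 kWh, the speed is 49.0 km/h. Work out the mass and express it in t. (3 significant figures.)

37.0 t

Solving KE = ½mv² for m: m = 2·KE/v².
KE = 0.953 kWh = 3.431×10^6 J; v = 49.0 km/h = 13.61 m/s.
m = 37037 kg
37037 kg × (1 t / 1000 kg) = 37.04 t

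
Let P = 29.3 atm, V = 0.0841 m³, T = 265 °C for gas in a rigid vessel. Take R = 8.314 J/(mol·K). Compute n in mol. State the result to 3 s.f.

55.8 mol

Rearranging: n = PV/(RT).
P = 29.3 atm = 2.969×10^6 Pa; V = 0.0841 m³; T = 265 °C = 538.1 K; R = 8.314 J/(mol·K).
n = 55.80 mol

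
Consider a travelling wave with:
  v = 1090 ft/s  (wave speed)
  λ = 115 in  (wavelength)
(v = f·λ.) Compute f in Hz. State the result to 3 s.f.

Rearranging: f = v/λ.
v = 1090 ft/s = 332.2 m/s; λ = 115 in = 2.921 m.
f = 113.7 Hz

114 Hz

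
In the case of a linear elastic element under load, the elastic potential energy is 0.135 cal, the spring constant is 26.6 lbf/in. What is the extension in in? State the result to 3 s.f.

Rearranging U = ½k·x² for x: x = √(2U/k).
U = 0.135 cal = 0.5648 J; k = 26.6 lbf/in = 4658 N/m.
x = 0.01557 m
0.01557 m × (1 in / 0.02540 m) = 0.6131 in

0.613 in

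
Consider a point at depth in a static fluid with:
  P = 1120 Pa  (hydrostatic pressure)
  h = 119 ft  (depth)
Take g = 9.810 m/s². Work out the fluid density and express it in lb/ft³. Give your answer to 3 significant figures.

Rearranging P = ρ·g·h for ρ: ρ = P/(g·h).
P = 1120 Pa; h = 119 ft = 36.27 m; g = 9.810 m/s².
ρ = 3.148 kg/m³
3.148 kg/m³ × (1 lb/ft³ / 16.02 kg/m³) = 0.1965 lb/ft³

0.197 lb/ft³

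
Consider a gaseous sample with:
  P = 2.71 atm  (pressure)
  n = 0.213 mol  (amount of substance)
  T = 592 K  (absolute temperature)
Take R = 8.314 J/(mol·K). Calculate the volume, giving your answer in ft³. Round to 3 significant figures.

0.135 ft³

Rearranging: V = nRT/P.
P = 2.71 atm = 2.746×10^5 Pa; n = 0.213 mol; T = 592 K; R = 8.314 J/(mol·K).
V = 0.003818 m³
0.003818 m³ × (1 ft³ / 0.02832 m³) = 0.1348 ft³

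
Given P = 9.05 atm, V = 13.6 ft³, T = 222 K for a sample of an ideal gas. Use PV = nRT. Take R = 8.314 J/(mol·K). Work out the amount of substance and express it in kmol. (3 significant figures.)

0.191 kmol

Rearranging: n = PV/(RT).
P = 9.05 atm = 9.170×10^5 Pa; V = 13.6 ft³ = 0.3851 m³; T = 222 K; R = 8.314 J/(mol·K).
n = 191.3 mol
191.3 mol × (1 kmol / 1000 mol) = 0.1913 kmol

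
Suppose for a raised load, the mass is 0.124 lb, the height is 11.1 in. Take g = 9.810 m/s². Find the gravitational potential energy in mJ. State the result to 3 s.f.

156 mJ

PE is given directly by: PE = mgh.
m = 0.124 lb = 0.05625 kg; h = 11.1 in = 0.2819 m; g = 9.810 m/s².
PE = 0.1556 J
0.1556 J × (1 mJ / 0.001000 J) = 155.6 mJ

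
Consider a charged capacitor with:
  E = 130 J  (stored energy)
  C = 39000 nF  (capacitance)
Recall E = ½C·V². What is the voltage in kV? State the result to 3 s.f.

2.58 kV

Rearranging E = ½C·V² for V: V = √(2E/C).
E = 130 J; C = 39000 nF = 3.900×10^-5 F.
V = 2582 V
2582 V × (1 kV / 1000 V) = 2.582 kV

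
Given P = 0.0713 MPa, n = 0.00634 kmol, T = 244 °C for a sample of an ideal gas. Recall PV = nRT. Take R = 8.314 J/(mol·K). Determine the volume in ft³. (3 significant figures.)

13.5 ft³

Rearranging PV = nRT for V: V = nRT/P.
P = 0.0713 MPa = 71300 Pa; n = 0.00634 kmol = 6.340 mol; T = 244 °C = 517.1 K; R = 8.314 J/(mol·K).
V = 0.3823 m³
0.3823 m³ × (1 ft³ / 0.02832 m³) = 13.50 ft³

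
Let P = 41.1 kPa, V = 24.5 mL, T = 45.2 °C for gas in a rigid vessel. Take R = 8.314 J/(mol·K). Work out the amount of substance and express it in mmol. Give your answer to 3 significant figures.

Rearranging: n = PV/(RT).
P = 41.1 kPa = 41100 Pa; V = 24.5 mL = 2.450×10^-5 m³; T = 45.2 °C = 318.3 K; R = 8.314 J/(mol·K).
n = 3.804×10^-4 mol
3.804×10^-4 mol × (1 mmol / 0.001000 mol) = 0.3804 mmol

0.380 mmol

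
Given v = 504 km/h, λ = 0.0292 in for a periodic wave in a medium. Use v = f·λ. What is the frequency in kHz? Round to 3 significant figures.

Rearranging v = f·λ for f: f = v/λ.
v = 504 km/h = 140.0 m/s; λ = 0.0292 in = 7.417×10^-4 m.
f = 1.888×10^5 Hz
1.888×10^5 Hz × (1 kHz / 1000 Hz) = 188.8 kHz

189 kHz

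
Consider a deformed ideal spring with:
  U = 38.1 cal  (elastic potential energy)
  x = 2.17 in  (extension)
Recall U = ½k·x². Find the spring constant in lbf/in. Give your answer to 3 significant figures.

599 lbf/in

Solving U = ½k·x² for k: k = 2U/x².
U = 38.1 cal = 159.4 J; x = 2.17 in = 0.05512 m.
k = 1.049×10^5 N/m
1.049×10^5 N/m × (1 lbf/in / 175.1 N/m) = 599.2 lbf/in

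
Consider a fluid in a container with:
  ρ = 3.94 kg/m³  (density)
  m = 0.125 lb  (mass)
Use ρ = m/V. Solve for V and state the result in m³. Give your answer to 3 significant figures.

Rearranging: V = m/ρ.
ρ = 3.94 kg/m³; m = 0.125 lb = 0.05670 kg.
V = 0.01439 m³

0.0144 m³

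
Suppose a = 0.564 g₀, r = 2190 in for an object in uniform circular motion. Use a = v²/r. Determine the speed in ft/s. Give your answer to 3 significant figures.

57.5 ft/s

Rearranging: v = √(a·r).
a = 0.564 g₀ = 5.531 m/s²; r = 2190 in = 55.63 m.
v = 17.54 m/s
17.54 m/s × (1 ft/s / 0.3048 m/s) = 57.55 ft/s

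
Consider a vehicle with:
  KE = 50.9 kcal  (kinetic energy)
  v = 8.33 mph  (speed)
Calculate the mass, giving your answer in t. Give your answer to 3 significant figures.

Rearranging KE = ½mv² for m: m = 2·KE/v².
KE = 50.9 kcal = 2.130×10^5 J; v = 8.33 mph = 3.724 m/s.
m = 30715 kg
30715 kg × (1 t / 1000 kg) = 30.72 t

30.7 t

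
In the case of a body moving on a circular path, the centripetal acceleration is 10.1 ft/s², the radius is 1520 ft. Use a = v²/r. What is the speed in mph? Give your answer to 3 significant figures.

84.5 mph

Solving a = v²/r for v: v = √(a·r).
a = 10.1 ft/s² = 3.078 m/s²; r = 1520 ft = 463.3 m.
v = 37.77 m/s
37.77 m/s × (1 mph / 0.4470 m/s) = 84.48 mph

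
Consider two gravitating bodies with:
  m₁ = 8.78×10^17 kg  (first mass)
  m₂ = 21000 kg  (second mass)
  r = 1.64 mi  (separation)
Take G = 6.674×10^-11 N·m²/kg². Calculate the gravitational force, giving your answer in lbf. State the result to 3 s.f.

39700 lbf

Directly: F = Gm₁m₂/r².
m₁ = 8.78×10^17 kg; m₂ = 21000 kg; r = 1.64 mi = 2639 m; G = 6.674×10^-11 N·m²/kg².
F = 1.767×10^5 N
1.767×10^5 N × (1 lbf / 4.448 N) = 39713 lbf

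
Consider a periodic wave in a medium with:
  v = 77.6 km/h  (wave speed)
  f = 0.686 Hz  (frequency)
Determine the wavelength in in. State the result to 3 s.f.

Solving v = f·λ for λ: λ = v/f.
v = 77.6 km/h = 21.56 m/s; f = 0.686 Hz.
λ = 31.42 m
31.42 m × (1 in / 0.02540 m) = 1237 in

1240 in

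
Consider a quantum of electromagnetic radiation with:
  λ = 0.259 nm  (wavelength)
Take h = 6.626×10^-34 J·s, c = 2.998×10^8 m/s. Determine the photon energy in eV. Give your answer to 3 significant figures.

Directly: E = hc/λ.
λ = 0.259 nm = 2.590×10^-10 m; h = 6.626×10^-34 J·s; c = 2.998×10^8 m/s.
E = 7.670×10^-16 J
7.670×10^-16 J × (1 eV / 1.602×10^-19 J) = 4787 eV

4790 eV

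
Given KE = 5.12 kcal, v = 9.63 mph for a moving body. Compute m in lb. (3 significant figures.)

5100 lb

Rearranging: m = 2·KE/v².
KE = 5.12 kcal = 21422 J; v = 9.63 mph = 4.305 m/s.
m = 2312 kg
2312 kg × (1 lb / 0.4536 kg) = 5097 lb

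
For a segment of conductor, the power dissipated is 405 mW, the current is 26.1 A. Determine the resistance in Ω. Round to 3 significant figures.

Solving P = I²R for R: R = P/I².
P = 405 mW = 0.4050 W; I = 26.1 A.
R = 5.945×10^-4 Ω

5.95×10^-4 Ω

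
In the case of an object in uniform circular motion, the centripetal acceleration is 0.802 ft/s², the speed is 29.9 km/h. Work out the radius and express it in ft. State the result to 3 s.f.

926 ft

Solving a = v²/r for r: r = v²/a.
a = 0.802 ft/s² = 0.2444 m/s²; v = 29.9 km/h = 8.306 m/s.
r = 282.2 m
282.2 m × (1 ft / 0.3048 m) = 925.8 ft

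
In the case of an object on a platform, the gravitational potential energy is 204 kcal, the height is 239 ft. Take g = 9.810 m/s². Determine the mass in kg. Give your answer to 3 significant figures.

Solving PE = m·g·h for m: m = PE/(g·h).
PE = 204 kcal = 8.535×10^5 J; h = 239 ft = 72.85 m; g = 9.810 m/s².
m = 1194 kg

1190 kg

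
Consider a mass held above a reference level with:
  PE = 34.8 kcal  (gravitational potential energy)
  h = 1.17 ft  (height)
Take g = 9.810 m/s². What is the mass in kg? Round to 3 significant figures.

41600 kg

Solving PE = m·g·h for m: m = PE/(g·h).
PE = 34.8 kcal = 1.456×10^5 J; h = 1.17 ft = 0.3566 m; g = 9.810 m/s².
m = 41620 kg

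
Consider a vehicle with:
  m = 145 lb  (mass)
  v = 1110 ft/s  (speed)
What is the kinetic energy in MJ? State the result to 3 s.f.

KE is given directly by: KE = ½mv².
m = 145 lb = 65.77 kg; v = 1110 ft/s = 338.3 m/s.
KE = 3.764×10^6 J
3.764×10^6 J × (1 MJ / 1.000×10^6 J) = 3.764 MJ

3.76 MJ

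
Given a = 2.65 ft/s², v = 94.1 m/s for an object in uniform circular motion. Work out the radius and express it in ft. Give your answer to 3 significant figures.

36000 ft

Rearranging a = v²/r for r: r = v²/a.
a = 2.65 ft/s² = 0.8077 m/s²; v = 94.1 m/s.
r = 10963 m
10963 m × (1 ft / 0.3048 m) = 35967 ft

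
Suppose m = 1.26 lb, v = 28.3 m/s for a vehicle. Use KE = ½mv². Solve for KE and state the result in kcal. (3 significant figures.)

Directly: KE = ½mv².
m = 1.26 lb = 0.5715 kg; v = 28.3 m/s.
KE = 228.9 J
228.9 J × (1 kcal / 4184 J) = 0.05470 kcal

0.0547 kcal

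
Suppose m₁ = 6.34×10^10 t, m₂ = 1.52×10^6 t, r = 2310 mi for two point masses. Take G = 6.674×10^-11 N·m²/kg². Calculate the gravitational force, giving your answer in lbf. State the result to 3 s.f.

From Newton's law of gravitation: F = Gm₁m₂/r².
m₁ = 6.34×10^10 t = 6.340×10^13 kg; m₂ = 1.52×10^6 t = 1.520×10^9 kg; r = 2310 mi = 3.718×10^6 m; G = 6.674×10^-11 N·m²/kg².
F = 0.4654 N
0.4654 N × (1 lbf / 4.448 N) = 0.1046 lbf

0.105 lbf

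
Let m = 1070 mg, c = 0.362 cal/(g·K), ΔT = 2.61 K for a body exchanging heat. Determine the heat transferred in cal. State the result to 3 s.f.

1.01 cal

Q is given directly by: Q = mcΔT.
m = 1070 mg = 0.001070 kg; c = 0.362 cal/(g·K) = 1515 J/(kg·K); ΔT = 2.61 K.
Q = 4.230 J
4.230 J × (1 cal / 4.184 J) = 1.011 cal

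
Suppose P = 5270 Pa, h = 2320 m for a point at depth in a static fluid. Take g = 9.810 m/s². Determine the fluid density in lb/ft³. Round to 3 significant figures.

0.0145 lb/ft³

Solving P = ρ·g·h for ρ: ρ = P/(g·h).
P = 5270 Pa; h = 2320 m; g = 9.810 m/s².
ρ = 0.2316 kg/m³
0.2316 kg/m³ × (1 lb/ft³ / 16.02 kg/m³) = 0.01446 lb/ft³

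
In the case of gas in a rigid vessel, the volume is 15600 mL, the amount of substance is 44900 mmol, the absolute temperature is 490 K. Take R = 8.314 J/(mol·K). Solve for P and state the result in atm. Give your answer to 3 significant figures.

116 atm

From the ideal-gas law: P = nRT/V.
V = 15600 mL = 0.01560 m³; n = 44900 mmol = 44.90 mol; T = 490 K; R = 8.314 J/(mol·K).
P = 1.173×10^7 Pa
1.173×10^7 Pa × (1 atm / 1.013×10^5 Pa) = 115.7 atm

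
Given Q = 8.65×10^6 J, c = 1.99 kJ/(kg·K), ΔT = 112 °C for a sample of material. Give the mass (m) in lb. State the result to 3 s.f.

85.6 lb

Rearranging: m = Q/(c·ΔT).
Q = 8.65×10^6 J; c = 1.99 kJ/(kg·K) = 1990 J/(kg·K); ΔT = 112 °C = 112.0 K.
m = 38.81 kg
38.81 kg × (1 lb / 0.4536 kg) = 85.56 lb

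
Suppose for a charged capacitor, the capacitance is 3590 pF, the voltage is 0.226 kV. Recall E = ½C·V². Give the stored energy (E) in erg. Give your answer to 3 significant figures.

E is given directly by: E = ½CV².
C = 3590 pF = 3.590×10^-9 F; V = 0.226 kV = 226.0 V.
E = 9.168×10^-5 J
9.168×10^-5 J × (1 erg / 1.000×10^-7 J) = 916.8 erg

917 erg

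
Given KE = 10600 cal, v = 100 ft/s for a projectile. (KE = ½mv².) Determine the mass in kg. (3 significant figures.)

Solving KE = ½mv² for m: m = 2·KE/v².
KE = 10600 cal = 44350 J; v = 100 ft/s = 30.48 m/s.
m = 95.48 kg

95.5 kg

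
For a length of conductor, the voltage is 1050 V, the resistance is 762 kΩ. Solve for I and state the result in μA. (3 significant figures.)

From Ohm's law: I = V/R.
V = 1050 V; R = 762 kΩ = 7.620×10^5 Ω.
I = 0.001378 A
0.001378 A × (1 μA / 1.000×10^-6 A) = 1378 μA

1380 μA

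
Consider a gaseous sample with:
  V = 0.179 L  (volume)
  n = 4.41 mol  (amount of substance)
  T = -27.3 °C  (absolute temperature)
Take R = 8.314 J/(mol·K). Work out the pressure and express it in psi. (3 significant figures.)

7300 psi

P is given directly by: P = nRT/V.
V = 0.179 L = 1.790×10^-4 m³; n = 4.41 mol; T = -27.3 °C = 245.8 K; R = 8.314 J/(mol·K).
P = 5.036×10^7 Pa
5.036×10^7 Pa × (1 psi / 6895 Pa) = 7304 psi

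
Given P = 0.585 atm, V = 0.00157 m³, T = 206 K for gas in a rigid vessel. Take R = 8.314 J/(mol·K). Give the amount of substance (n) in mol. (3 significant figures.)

0.0543 mol

Solving PV = nRT for n: n = PV/(RT).
P = 0.585 atm = 59275 Pa; V = 0.00157 m³; T = 206 K; R = 8.314 J/(mol·K).
n = 0.05434 mol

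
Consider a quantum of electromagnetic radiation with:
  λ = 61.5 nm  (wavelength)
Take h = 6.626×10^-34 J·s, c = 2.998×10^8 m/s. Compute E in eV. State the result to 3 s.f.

E is given directly by: E = hc/λ.
λ = 61.5 nm = 6.150×10^-8 m; h = 6.626×10^-34 J·s; c = 2.998×10^8 m/s.
E = 3.230×10^-18 J
3.230×10^-18 J × (1 eV / 1.602×10^-19 J) = 20.16 eV

20.2 eV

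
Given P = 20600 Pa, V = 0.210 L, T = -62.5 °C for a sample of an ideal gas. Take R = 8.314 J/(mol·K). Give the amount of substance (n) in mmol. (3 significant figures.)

From the ideal-gas law: n = PV/(RT).
P = 20600 Pa; V = 0.210 L = 2.100×10^-4 m³; T = -62.5 °C = 210.6 K; R = 8.314 J/(mol·K).
n = 0.002470 mol
0.002470 mol × (1 mmol / 0.001000 mol) = 2.470 mmol

2.47 mmol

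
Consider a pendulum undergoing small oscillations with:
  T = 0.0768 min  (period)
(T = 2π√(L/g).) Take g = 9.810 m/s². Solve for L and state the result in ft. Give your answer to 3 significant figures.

Rearranging T = 2π√(L/g) for L: L = g·(T/2π)².
T = 0.0768 min = 4.608 s; g = 9.810 m/s².
L = 5.276 m
5.276 m × (1 ft / 0.3048 m) = 17.31 ft

17.3 ft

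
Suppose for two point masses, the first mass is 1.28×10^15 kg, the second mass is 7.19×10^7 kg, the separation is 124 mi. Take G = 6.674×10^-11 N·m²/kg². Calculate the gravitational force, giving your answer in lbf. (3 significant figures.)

From Newton's law of gravitation: F = Gm₁m₂/r².
m₁ = 1.28×10^15 kg; m₂ = 7.19×10^7 kg; r = 124 mi = 1.996×10^5 m; G = 6.674×10^-11 N·m²/kg².
F = 154.2 N
154.2 N × (1 lbf / 4.448 N) = 34.67 lbf

34.7 lbf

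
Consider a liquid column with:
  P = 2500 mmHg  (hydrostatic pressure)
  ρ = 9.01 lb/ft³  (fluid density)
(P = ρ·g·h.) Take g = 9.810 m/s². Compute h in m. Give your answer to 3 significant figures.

Rearranging P = ρ·g·h for h: h = P/(ρ·g).
P = 2500 mmHg = 3.333×10^5 Pa; ρ = 9.01 lb/ft³ = 144.3 kg/m³; g = 9.810 m/s².
h = 235.4 m

235 m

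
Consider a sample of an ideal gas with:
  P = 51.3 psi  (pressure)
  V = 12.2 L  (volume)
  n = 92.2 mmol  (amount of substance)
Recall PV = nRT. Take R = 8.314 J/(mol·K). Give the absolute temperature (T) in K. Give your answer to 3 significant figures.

5630 K

From the ideal-gas law: T = PV/(nR).
P = 51.3 psi = 3.537×10^5 Pa; V = 12.2 L = 0.01220 m³; n = 92.2 mmol = 0.09220 mol; R = 8.314 J/(mol·K).
T = 5629 K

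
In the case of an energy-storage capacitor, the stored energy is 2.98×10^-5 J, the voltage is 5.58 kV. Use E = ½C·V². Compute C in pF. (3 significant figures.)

Solving E = ½C·V² for C: C = 2E/V².
E = 2.98×10^-5 J; V = 5.58 kV = 5580 V.
C = 1.914×10^-12 F
1.914×10^-12 F × (1 pF / 1.000×10^-12 F) = 1.914 pF

1.91 pF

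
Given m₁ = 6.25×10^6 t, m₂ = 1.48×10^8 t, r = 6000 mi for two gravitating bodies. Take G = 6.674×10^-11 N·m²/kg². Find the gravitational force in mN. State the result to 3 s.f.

0.662 mN

F is given directly by: F = Gm₁m₂/r².
m₁ = 6.25×10^6 t = 6.250×10^9 kg; m₂ = 1.48×10^8 t = 1.480×10^11 kg; r = 6000 mi = 9.656×10^6 m; G = 6.674×10^-11 N·m²/kg².
F = 6.621×10^-4 N
6.621×10^-4 N × (1 mN / 0.001000 N) = 0.6621 mN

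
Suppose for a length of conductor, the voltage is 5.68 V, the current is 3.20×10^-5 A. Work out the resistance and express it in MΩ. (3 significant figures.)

0.177 MΩ

From Ohm's law: R = V/I.
V = 5.68 V; I = 3.20×10^-5 A.
R = 1.775×10^5 Ω
1.775×10^5 Ω × (1 MΩ / 1.000×10^6 Ω) = 0.1775 MΩ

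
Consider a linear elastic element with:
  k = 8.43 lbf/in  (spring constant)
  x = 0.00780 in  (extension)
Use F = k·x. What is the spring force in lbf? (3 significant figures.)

0.0658 lbf

From Hooke's law: F = kx.
k = 8.43 lbf/in = 1476 N/m; x = 0.00780 in = 1.981×10^-4 m.
F = 0.2925 N
0.2925 N × (1 lbf / 4.448 N) = 0.06575 lbf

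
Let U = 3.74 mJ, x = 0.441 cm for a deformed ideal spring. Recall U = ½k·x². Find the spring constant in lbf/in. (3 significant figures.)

2.20 lbf/in

Rearranging: k = 2U/x².
U = 3.74 mJ = 0.003740 J; x = 0.441 cm = 0.004410 m.
k = 384.6 N/m
384.6 N/m × (1 lbf/in / 175.1 N/m) = 2.196 lbf/in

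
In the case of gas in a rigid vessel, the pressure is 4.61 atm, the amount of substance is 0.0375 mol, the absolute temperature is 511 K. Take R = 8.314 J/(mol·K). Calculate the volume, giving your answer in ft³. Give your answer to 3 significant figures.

Solving PV = nRT for V: V = nRT/P.
P = 4.61 atm = 4.671×10^5 Pa; n = 0.0375 mol; T = 511 K; R = 8.314 J/(mol·K).
V = 3.411×10^-4 m³
3.411×10^-4 m³ × (1 ft³ / 0.02832 m³) = 0.01204 ft³

0.0120 ft³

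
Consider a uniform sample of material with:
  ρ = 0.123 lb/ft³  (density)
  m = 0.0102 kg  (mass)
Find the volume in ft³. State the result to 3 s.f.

0.183 ft³

Solving ρ = m/V for V: V = m/ρ.
ρ = 0.123 lb/ft³ = 1.970 kg/m³; m = 0.0102 kg.
V = 0.005177 m³
0.005177 m³ × (1 ft³ / 0.02832 m³) = 0.1828 ft³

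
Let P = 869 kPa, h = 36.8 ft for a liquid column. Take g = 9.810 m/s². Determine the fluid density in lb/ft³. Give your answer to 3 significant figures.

493 lb/ft³

Rearranging P = ρ·g·h for ρ: ρ = P/(g·h).
P = 869 kPa = 8.690×10^5 Pa; h = 36.8 ft = 11.22 m; g = 9.810 m/s².
ρ = 7897 kg/m³
7897 kg/m³ × (1 lb/ft³ / 16.02 kg/m³) = 493.0 lb/ft³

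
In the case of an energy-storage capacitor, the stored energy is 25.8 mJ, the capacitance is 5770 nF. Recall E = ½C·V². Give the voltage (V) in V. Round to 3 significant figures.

94.6 V

Rearranging: V = √(2E/C).
E = 25.8 mJ = 0.02580 J; C = 5770 nF = 5.770×10^-6 F.
V = 94.57 V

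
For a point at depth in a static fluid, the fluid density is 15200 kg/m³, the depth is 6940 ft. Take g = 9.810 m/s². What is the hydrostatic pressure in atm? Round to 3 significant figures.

3110 atm

Directly: P = ρgh.
ρ = 15200 kg/m³; h = 6940 ft = 2115 m; g = 9.810 m/s².
P = 3.154×10^8 Pa  (the unit combination reduces to kg/(m·s²) = Pa)
3.154×10^8 Pa × (1 atm / 1.013×10^5 Pa) = 3113 atm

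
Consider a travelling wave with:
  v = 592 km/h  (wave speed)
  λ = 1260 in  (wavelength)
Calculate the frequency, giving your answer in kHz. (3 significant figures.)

0.00514 kHz

Solving v = f·λ for f: f = v/λ.
v = 592 km/h = 164.4 m/s; λ = 1260 in = 32.00 m.
f = 5.138 Hz
5.138 Hz × (1 kHz / 1000 Hz) = 0.005138 kHz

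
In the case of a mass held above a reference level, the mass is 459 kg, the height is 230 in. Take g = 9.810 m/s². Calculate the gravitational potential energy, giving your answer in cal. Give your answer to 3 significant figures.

6290 cal

PE is given directly by: PE = mgh.
m = 459 kg; h = 230 in = 5.842 m; g = 9.810 m/s².
PE = 26305 J
26305 J × (1 cal / 4.184 J) = 6287 cal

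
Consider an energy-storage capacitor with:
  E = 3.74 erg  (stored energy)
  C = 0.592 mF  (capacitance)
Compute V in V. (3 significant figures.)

Rearranging E = ½C·V² for V: V = √(2E/C).
E = 3.74 erg = 3.740×10^-7 J; C = 0.592 mF = 5.920×10^-4 F.
V = 0.03555 V  (the unit combination reduces to kg·m²/(A·s³) = V)

0.0355 V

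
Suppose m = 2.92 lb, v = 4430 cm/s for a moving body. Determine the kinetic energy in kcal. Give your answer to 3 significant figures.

0.311 kcal

Directly: KE = ½mv².
m = 2.92 lb = 1.324 kg; v = 4430 cm/s = 44.30 m/s.
KE = 1300 J  (the unit combination reduces to kg·m²/s² = J)
1300 J × (1 kcal / 4184 J) = 0.3106 kcal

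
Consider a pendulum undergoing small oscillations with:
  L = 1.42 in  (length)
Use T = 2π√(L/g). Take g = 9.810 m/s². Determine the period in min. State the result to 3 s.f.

0.00635 min

Directly: T = 2π√(L/g).
L = 1.42 in = 0.03607 m; g = 9.810 m/s².
T = 0.3810 s
0.3810 s × (1 min / 60.00 s) = 0.006350 min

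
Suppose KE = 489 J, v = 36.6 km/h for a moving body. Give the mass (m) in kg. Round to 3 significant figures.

Rearranging KE = ½mv² for m: m = 2·KE/v².
KE = 489 J; v = 36.6 km/h = 10.17 m/s.
m = 9.462 kg

9.46 kg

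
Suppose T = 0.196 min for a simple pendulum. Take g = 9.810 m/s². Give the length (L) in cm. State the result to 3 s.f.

Solving T = 2π√(L/g) for L: L = g·(T/2π)².
T = 0.196 min = 11.76 s; g = 9.810 m/s².
L = 34.37 m
34.37 m × (1 cm / 0.01000 m) = 3437 cm

3440 cm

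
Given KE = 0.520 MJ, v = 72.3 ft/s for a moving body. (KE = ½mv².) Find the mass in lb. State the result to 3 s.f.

Rearranging: m = 2·KE/v².
KE = 0.520 MJ = 5.200×10^5 J; v = 72.3 ft/s = 22.04 m/s.
m = 2142 kg
2142 kg × (1 lb / 0.4536 kg) = 4721 lb

4720 lb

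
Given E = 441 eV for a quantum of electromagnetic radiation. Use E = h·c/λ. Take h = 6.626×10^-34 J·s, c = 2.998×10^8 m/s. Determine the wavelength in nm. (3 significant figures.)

2.81 nm

Rearranging E = h·c/λ for λ: λ = hc/E.
E = 441 eV = 7.066×10^-17 J; h = 6.626×10^-34 J·s; c = 2.998×10^8 m/s.
λ = 2.811×10^-9 m
2.811×10^-9 m × (1 nm / 1.000×10^-9 m) = 2.811 nm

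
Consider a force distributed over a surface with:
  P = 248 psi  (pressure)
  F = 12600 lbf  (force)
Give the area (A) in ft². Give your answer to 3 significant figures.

Solving P = F/A for A: A = F/P.
P = 248 psi = 1.710×10^6 Pa; F = 12600 lbf = 56048 N.
A = 0.03278 m²
0.03278 m² × (1 ft² / 0.09290 m²) = 0.3528 ft²

0.353 ft²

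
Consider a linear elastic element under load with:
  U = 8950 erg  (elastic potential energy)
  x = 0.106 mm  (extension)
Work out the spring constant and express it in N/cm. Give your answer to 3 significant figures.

Rearranging: k = 2U/x².
U = 8950 erg = 8.950×10^-4 J; x = 0.106 mm = 1.060×10^-4 m.
k = 1.593×10^5 N/m
1.593×10^5 N/m × (1 N/cm / 100.0 N/m) = 1593 N/cm

1590 N/cm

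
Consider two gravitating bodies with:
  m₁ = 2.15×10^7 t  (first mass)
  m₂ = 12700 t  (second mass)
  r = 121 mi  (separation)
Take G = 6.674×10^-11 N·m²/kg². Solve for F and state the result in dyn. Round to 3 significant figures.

48.1 dyn

From Newton's law of gravitation: F = Gm₁m₂/r².
m₁ = 2.15×10^7 t = 2.150×10^10 kg; m₂ = 12700 t = 1.270×10^7 kg; r = 121 mi = 1.947×10^5 m; G = 6.674×10^-11 N·m²/kg².
F = 4.806×10^-4 N  (the unit combination reduces to kg·m/s² = N)
4.806×10^-4 N × (1 dyn / 1.000×10^-5 N) = 48.06 dyn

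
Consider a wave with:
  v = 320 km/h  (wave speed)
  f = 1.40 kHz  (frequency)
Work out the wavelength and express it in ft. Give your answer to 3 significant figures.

0.208 ft

Solving v = f·λ for λ: λ = v/f.
v = 320 km/h = 88.89 m/s; f = 1.40 kHz = 1400 Hz.
λ = 0.06349 m
0.06349 m × (1 ft / 0.3048 m) = 0.2083 ft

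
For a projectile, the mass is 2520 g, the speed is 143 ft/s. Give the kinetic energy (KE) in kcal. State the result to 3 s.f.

Directly: KE = ½mv².
m = 2520 g = 2.520 kg; v = 143 ft/s = 43.59 m/s.
KE = 2394 J
2394 J × (1 kcal / 4184 J) = 0.5721 kcal

0.572 kcal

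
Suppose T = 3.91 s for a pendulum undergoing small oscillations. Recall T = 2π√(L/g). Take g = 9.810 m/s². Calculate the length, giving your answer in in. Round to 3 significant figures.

150 in

Rearranging: L = g·(T/2π)².
T = 3.91 s; g = 9.810 m/s².
L = 3.799 m
3.799 m × (1 in / 0.02540 m) = 149.6 in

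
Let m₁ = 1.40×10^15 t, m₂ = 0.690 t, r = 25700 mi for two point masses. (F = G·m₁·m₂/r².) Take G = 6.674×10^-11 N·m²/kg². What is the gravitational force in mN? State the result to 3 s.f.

0.0377 mN

From Newton's law of gravitation: F = Gm₁m₂/r².
m₁ = 1.40×10^15 t = 1.400×10^18 kg; m₂ = 0.690 t = 690.0 kg; r = 25700 mi = 4.136×10^7 m; G = 6.674×10^-11 N·m²/kg².
F = 3.769×10^-5 N  (the unit combination reduces to kg·m/s² = N)
3.769×10^-5 N × (1 mN / 0.001000 N) = 0.03769 mN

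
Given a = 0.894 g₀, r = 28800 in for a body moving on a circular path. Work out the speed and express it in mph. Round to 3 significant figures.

179 mph

Solving a = v²/r for v: v = √(a·r).
a = 0.894 g₀ = 8.767 m/s²; r = 28800 in = 731.5 m.
v = 80.08 m/s
80.08 m/s × (1 mph / 0.4470 m/s) = 179.1 mph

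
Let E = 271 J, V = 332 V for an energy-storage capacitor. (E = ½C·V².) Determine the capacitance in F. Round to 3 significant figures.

Rearranging E = ½C·V² for C: C = 2E/V².
E = 271 J; V = 332 V.
C = 0.004917 F

0.00492 F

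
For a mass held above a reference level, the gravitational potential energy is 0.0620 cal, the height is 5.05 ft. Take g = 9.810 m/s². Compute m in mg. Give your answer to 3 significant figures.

17200 mg

Solving PE = m·g·h for m: m = PE/(g·h).
PE = 0.0620 cal = 0.2594 J; h = 5.05 ft = 1.539 m; g = 9.810 m/s².
m = 0.01718 kg
0.01718 kg × (1 mg / 1.000×10^-6 kg) = 17179 mg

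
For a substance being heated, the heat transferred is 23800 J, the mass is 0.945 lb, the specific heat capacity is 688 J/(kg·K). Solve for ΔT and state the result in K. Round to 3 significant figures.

80.7 K

Rearranging: ΔT = Q/(m·c).
Q = 23800 J; m = 0.945 lb = 0.4286 kg; c = 688 J/(kg·K).
ΔT = 80.70 K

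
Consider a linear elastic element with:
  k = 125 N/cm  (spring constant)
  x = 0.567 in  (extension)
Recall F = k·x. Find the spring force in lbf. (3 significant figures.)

From Hooke's law: F = kx.
k = 125 N/cm = 12500 N/m; x = 0.567 in = 0.01440 m.
F = 180.0 N
180.0 N × (1 lbf / 4.448 N) = 40.47 lbf

40.5 lbf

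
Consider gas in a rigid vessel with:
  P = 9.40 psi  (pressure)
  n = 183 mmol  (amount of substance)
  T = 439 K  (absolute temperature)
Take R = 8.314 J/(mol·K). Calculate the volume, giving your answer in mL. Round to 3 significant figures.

Solving PV = nRT for V: V = nRT/P.
P = 9.40 psi = 64811 Pa; n = 183 mmol = 0.1830 mol; T = 439 K; R = 8.314 J/(mol·K).
V = 0.01031 m³
0.01031 m³ × (1 mL / 1.000×10^-6 m³) = 10306 mL

10300 mL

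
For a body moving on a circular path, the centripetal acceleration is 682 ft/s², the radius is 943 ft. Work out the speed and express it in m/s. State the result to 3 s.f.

Solving a = v²/r for v: v = √(a·r).
a = 682 ft/s² = 207.9 m/s²; r = 943 ft = 287.4 m.
v = 244.4 m/s

244 m/s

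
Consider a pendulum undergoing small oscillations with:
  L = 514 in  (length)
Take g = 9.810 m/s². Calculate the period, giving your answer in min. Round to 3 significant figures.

T is given directly by: T = 2π√(L/g).
L = 514 in = 13.06 m; g = 9.810 m/s².
T = 7.248 s
7.248 s × (1 min / 60.00 s) = 0.1208 min

0.121 min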